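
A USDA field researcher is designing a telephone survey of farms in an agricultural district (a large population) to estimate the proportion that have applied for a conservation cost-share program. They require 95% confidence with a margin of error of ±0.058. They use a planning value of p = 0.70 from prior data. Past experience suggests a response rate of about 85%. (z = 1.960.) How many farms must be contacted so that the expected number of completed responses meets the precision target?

Completed interviews needed: n₀ = 1.960² × 0.2100 / 0.058² ≈ 239.81 → 240.
At an 85% response rate, contacts needed = 240 / 0.85 ≈ 282.35 → 283.

283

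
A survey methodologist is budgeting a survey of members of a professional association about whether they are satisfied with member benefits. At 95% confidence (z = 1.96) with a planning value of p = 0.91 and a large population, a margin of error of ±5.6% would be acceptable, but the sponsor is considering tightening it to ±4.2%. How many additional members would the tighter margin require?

At ±5.6%: n = 1.96² × 0.0819 / 0.056² ≈ 100.33 → 101.
At ±4.2%: n = 1.96² × 0.0819 / 0.042² ≈ 178.36 → 179.
Additional respondents: 179 − 101 = 78.

78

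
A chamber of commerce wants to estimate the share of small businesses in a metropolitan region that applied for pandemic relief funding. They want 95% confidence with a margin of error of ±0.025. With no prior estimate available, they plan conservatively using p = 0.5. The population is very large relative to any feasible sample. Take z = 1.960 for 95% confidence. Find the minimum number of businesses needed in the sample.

1537

With p = 0.5, p(1−p) = 0.25.
n = z²·p(1−p)/E² = 1.960² × 0.2500 / 0.025² = 3.8416 × 0.2500 / 0.000625 ≈ 1536.64.
Rounding up gives n = 1537.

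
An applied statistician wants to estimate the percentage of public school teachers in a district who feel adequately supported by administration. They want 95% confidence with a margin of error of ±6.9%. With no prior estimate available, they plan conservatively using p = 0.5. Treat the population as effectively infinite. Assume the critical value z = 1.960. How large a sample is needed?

202

With p = 0.5, p(1−p) = 0.25.
n = z²·p(1−p)/E² = 1.960² × 0.2500 / 0.069² = 3.8416 × 0.2500 / 0.004761 ≈ 201.72.
Rounding up gives n = 202.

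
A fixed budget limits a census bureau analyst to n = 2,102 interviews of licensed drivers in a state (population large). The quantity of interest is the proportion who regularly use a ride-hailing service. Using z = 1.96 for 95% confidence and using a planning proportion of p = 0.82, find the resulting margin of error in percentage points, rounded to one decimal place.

SE(p̂) = √[p(1−p)/n] = √[0.1476/2102] = 0.00838.
E = z × SE = 1.96 × 0.00838 = 0.01642, or 1.6 percentage points.

1.6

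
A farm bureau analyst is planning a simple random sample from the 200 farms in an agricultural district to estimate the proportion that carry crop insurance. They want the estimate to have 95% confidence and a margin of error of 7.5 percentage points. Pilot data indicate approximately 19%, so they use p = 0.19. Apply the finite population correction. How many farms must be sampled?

70

For 95% confidence, z = 1.96.
Unadjusted: n₀ = 1.96² × 0.19 × 0.81 / 0.075² ≈ 105.11, so n₀ = 106.
Finite population correction with N = 200: n = n₀ / (1 + (n₀−1)/N) = 106 / (1 + 105/200) = 106 / 1.5250 ≈ 69.51.
Rounding up, n = 70.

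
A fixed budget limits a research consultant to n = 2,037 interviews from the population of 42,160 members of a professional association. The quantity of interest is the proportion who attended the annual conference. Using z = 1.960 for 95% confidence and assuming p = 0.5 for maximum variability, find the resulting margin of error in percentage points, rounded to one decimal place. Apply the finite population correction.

Finite-population factor: (N−n)/(N−1) = (42160−2037)/(42160−1) = 0.9517.
SE(p̂) = √[p(1−p)/n · (N−n)/(N−1)] = √[0.2500/2037 × 0.9517] = 0.01081.
E = z × SE = 1.960 × 0.01081 = 0.02118 ≈ 2.1 percentage points.

2.1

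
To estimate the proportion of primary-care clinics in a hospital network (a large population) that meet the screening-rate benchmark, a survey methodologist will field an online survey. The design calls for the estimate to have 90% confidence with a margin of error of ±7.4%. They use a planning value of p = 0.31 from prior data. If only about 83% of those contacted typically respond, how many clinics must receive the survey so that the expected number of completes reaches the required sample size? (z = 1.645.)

Completed interviews needed: n₀ = 1.645² × 0.2139 / 0.074² ≈ 105.70 → 106.
At an 83% response rate, contacts needed = 106 / 0.83 ≈ 127.71 → 128.

128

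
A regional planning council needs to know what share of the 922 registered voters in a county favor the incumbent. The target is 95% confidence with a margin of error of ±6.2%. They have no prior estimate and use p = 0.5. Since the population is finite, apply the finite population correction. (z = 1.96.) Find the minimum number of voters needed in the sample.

197

Unadjusted: n₀ = 1.96² × 0.50 × 0.50 / 0.062² ≈ 249.84, so n₀ = 250.
Finite population correction with N = 922: n = n₀ / (1 + (n₀−1)/N) = 250 / (1 + 249/922) = 250 / 1.2701 ≈ 196.84.
Rounding up, n = 197.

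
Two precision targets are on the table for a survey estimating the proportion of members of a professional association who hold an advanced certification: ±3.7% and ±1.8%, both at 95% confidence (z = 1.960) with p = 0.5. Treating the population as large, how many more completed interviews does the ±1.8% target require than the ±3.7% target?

At ±3.7%: n = 1.960² × 0.2500 / 0.037² ≈ 701.53 → 702.
At ±1.8%: n = 1.960² × 0.2500 / 0.018² ≈ 2964.20 → 2965.
Additional respondents: 2965 − 702 = 2263.

2263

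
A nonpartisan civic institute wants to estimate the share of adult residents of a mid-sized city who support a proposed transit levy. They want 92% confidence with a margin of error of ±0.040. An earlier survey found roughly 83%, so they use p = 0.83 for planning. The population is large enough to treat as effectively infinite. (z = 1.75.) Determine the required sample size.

271

With p = 0.83, p(1−p) = 0.1411.
n = z²·p(1−p)/E² = 1.75² × 0.1411 / 0.040² = 3.0625 × 0.1411 / 0.001600 ≈ 270.07.
Rounding up gives n = 271.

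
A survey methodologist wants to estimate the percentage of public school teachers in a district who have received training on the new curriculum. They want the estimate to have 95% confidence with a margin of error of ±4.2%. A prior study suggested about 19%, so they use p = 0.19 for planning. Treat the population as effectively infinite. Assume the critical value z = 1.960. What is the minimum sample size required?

With p = 0.19, p(1−p) = 0.1539.
n = z²·p(1−p)/E² = 1.960² × 0.1539 / 0.042² = 3.8416 × 0.1539 / 0.001764 ≈ 335.16.
Rounding up gives n = 336.

336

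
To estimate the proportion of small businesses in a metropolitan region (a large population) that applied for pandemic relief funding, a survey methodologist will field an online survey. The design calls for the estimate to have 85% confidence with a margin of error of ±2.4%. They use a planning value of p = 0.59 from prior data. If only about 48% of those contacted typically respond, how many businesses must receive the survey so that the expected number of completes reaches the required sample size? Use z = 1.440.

Completed interviews needed: n₀ = 1.440² × 0.2419 / 0.024² ≈ 870.84 → 871.
At a 48% response rate, contacts needed = 871 / 0.48 ≈ 1814.58 → 1815.

1815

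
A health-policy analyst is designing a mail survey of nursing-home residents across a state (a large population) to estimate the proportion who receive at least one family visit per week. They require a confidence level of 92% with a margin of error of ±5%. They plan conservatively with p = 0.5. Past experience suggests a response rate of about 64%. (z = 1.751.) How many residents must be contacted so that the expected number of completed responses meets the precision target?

480

Completed interviews needed: n₀ = 1.751² × 0.2500 / 0.050² ≈ 306.60 → 307.
At a 64% response rate, contacts needed = 307 / 0.64 ≈ 479.69 → 480.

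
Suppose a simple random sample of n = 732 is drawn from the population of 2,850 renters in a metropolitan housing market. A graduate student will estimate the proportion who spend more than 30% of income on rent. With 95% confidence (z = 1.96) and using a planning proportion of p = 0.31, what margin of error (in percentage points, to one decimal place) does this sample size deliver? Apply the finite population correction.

2.9

Finite-population factor: (N−n)/(N−1) = (2850−732)/(2850−1) = 0.7434.
SE(p̂) = √[p(1−p)/n · (N−n)/(N−1)] = √[0.2139/732 × 0.7434] = 0.01474.
E = z × SE = 1.96 × 0.01474 = 0.02889 ≈ 2.9 percentage points.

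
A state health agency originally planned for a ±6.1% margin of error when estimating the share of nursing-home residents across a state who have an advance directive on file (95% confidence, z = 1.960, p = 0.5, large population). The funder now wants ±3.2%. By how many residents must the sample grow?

679

At ±6.1%: n = 1.960² × 0.2500 / 0.061² ≈ 258.10 → 259.
At ±3.2%: n = 1.960² × 0.2500 / 0.032² ≈ 937.89 → 938.
Additional respondents: 938 − 259 = 679.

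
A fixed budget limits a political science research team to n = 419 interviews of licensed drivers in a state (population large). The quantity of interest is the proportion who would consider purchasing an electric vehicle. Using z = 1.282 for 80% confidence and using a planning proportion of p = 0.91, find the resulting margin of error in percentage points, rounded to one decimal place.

SE(p̂) = √[p(1−p)/n] = √[0.0819/419] = 0.01398.
E = z × SE = 1.282 × 0.01398 = 0.01792, or 1.8 percentage points.

1.8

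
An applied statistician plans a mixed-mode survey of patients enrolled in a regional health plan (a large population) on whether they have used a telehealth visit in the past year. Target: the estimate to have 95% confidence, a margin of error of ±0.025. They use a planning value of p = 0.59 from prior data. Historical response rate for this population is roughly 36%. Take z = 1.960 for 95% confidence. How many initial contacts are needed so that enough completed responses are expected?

4131

Completed interviews needed: n₀ = 1.960² × 0.2419 / 0.025² ≈ 1486.85 → 1487.
At a 36% response rate, contacts needed = 1487 / 0.36 ≈ 4130.56 → 4131.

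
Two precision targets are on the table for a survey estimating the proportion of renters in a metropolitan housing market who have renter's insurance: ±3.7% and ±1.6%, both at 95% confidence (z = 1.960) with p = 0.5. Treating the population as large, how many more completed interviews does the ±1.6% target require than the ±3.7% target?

At ±3.7%: n = 1.960² × 0.2500 / 0.037² ≈ 701.53 → 702.
At ±1.6%: n = 1.960² × 0.2500 / 0.016² ≈ 3751.56 → 3752.
Additional respondents: 3752 − 702 = 3050.

3050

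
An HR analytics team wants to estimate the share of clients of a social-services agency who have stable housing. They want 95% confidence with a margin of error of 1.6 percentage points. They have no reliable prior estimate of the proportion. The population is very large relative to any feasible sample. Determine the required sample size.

For 95% confidence, z = 1.960.
With no prior estimate, use p = 0.5, giving p(1−p) = 0.25.
n = z²·p(1−p)/E² = 1.960² × 0.2500 / 0.016² = 3.8416 × 0.2500 / 0.000256 ≈ 3751.56.
Rounding up gives n = 3752.

3752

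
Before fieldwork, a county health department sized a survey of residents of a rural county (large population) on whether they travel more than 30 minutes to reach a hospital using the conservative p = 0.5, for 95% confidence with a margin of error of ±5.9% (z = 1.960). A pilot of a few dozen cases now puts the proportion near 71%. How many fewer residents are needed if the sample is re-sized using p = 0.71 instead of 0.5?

48

Conservative (p = 0.5): n = 1.960² × 0.25 / 0.059² ≈ 275.90 → 276.
Using p = 0.71: p(1−p) = 0.2059, so n = 1.960² × 0.2059 / 0.059² ≈ 227.23 → 228.
Reduction: 276 − 228 = 48.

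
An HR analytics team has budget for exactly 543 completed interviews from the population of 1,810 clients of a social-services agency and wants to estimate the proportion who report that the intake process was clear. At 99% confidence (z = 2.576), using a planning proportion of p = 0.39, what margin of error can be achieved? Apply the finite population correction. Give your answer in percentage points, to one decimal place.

4.5

Finite-population factor: (N−n)/(N−1) = (1810−543)/(1810−1) = 0.7004.
SE(p̂) = √[p(1−p)/n · (N−n)/(N−1)] = √[0.2379/543 × 0.7004] = 0.01752.
E = z × SE = 2.576 × 0.01752 = 0.04512 ≈ 4.5 percentage points.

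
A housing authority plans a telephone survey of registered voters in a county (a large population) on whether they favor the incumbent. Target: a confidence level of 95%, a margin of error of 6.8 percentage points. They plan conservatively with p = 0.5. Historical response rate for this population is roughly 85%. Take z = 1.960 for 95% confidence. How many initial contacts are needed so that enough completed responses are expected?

245

Completed interviews needed: n₀ = 1.960² × 0.2500 / 0.068² ≈ 207.70 → 208.
At an 85% response rate, contacts needed = 208 / 0.85 ≈ 244.71 → 245.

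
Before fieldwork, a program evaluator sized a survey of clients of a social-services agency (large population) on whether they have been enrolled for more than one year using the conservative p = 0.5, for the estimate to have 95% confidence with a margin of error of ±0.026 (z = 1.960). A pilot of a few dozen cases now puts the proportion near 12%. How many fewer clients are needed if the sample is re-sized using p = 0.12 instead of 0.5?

Conservative (p = 0.5): n = 1.960² × 0.25 / 0.026² ≈ 1420.71 → 1421.
Using p = 0.12: p(1−p) = 0.1056, so n = 1.960² × 0.1056 / 0.026² ≈ 600.11 → 601.
Reduction: 1421 − 601 = 820.

820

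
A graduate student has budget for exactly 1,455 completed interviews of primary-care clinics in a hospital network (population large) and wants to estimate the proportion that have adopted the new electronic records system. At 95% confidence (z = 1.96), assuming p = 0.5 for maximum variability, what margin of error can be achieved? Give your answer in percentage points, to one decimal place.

SE(p̂) = √[p(1−p)/n] = √[0.2500/1455] = 0.01311.
E = z × SE = 1.96 × 0.01311 = 0.02569, or 2.6 percentage points.

2.6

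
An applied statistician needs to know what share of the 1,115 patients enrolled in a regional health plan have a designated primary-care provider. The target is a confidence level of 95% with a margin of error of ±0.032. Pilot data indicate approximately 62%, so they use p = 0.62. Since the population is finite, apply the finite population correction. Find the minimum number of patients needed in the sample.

494

For 95% confidence, z = 1.960.
Unadjusted: n₀ = 1.960² × 0.62 × 0.38 / 0.032² ≈ 883.87, so n₀ = 884.
Finite population correction with N = 1,115: n = n₀ / (1 + (n₀−1)/N) = 884 / (1 + 883/1115) = 884 / 1.7919 ≈ 493.32.
Rounding up, n = 494.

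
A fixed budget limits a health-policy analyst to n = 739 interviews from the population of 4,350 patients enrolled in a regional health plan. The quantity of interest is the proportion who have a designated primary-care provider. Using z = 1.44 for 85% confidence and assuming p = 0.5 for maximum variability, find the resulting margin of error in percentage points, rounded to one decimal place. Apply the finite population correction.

2.4

Finite-population factor: (N−n)/(N−1) = (4350−739)/(4350−1) = 0.8303.
SE(p̂) = √[p(1−p)/n · (N−n)/(N−1)] = √[0.2500/739 × 0.8303] = 0.01676.
E = z × SE = 1.44 × 0.01676 = 0.02413 ≈ 2.4 percentage points.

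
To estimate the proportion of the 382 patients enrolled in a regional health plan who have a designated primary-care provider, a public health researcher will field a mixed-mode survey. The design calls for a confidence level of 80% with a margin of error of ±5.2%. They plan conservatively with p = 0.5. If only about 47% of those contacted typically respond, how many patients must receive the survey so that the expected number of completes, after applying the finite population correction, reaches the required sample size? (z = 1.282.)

232

Completed interviews needed (unadjusted): n₀ = 1.282² × 0.2500 / 0.052² ≈ 151.95 → 152.
FPC for N = 382: n = 152 / (1 + 151/382) = 152 / 1.3953 ≈ 108.94 → 109.
At a 47% response rate, contacts needed = 109 / 0.47 ≈ 231.91 → 232.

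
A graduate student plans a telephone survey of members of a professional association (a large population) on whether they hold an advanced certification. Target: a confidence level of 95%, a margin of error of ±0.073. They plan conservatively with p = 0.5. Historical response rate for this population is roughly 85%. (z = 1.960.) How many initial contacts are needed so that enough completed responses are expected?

213

Completed interviews needed: n₀ = 1.960² × 0.2500 / 0.073² ≈ 180.22 → 181.
At an 85% response rate, contacts needed = 181 / 0.85 ≈ 212.94 → 213.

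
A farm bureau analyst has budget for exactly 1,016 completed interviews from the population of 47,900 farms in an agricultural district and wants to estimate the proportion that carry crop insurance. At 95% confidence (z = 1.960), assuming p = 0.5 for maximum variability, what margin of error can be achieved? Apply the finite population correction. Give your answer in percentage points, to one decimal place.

3.0

Finite-population factor: (N−n)/(N−1) = (47900−1016)/(47900−1) = 0.9788.
SE(p̂) = √[p(1−p)/n · (N−n)/(N−1)] = √[0.2500/1016 × 0.9788] = 0.01552.
E = z × SE = 1.960 × 0.01552 = 0.03042 ≈ 3.0 percentage points.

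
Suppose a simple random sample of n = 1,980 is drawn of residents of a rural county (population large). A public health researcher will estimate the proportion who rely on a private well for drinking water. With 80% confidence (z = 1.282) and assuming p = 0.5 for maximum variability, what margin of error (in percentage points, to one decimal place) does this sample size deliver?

1.4

SE(p̂) = √[p(1−p)/n] = √[0.2500/1980] = 0.01124.
E = z × SE = 1.282 × 0.01124 = 0.01441, or 1.4 percentage points.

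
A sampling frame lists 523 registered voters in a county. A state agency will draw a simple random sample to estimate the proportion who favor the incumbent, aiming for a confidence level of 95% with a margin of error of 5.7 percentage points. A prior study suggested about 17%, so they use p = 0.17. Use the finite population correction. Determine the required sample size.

For 95% confidence, z = 1.960.
Unadjusted: n₀ = 1.960² × 0.17 × 0.83 / 0.057² ≈ 166.84, so n₀ = 167.
Finite population correction with N = 523: n = n₀ / (1 + (n₀−1)/N) = 167 / (1 + 166/523) = 167 / 1.3174 ≈ 126.76.
Rounding up, n = 127.

127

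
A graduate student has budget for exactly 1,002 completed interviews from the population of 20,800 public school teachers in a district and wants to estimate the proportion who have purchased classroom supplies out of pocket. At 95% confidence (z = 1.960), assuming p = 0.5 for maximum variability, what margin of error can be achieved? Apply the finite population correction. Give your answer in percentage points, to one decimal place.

3.0

Finite-population factor: (N−n)/(N−1) = (20800−1002)/(20800−1) = 0.9519.
SE(p̂) = √[p(1−p)/n · (N−n)/(N−1)] = √[0.2500/1002 × 0.9519] = 0.01541.
E = z × SE = 1.960 × 0.01541 = 0.03021 ≈ 3.0 percentage points.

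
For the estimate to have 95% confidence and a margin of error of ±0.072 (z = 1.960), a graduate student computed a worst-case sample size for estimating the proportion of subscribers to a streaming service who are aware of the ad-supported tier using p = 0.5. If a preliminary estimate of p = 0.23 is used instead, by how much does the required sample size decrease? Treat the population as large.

Conservative (p = 0.5): n = 1.960² × 0.25 / 0.072² ≈ 185.26 → 186.
Using p = 0.23: p(1−p) = 0.1771, so n = 1.960² × 0.1771 / 0.072² ≈ 131.24 → 132.
Reduction: 186 − 132 = 54.

54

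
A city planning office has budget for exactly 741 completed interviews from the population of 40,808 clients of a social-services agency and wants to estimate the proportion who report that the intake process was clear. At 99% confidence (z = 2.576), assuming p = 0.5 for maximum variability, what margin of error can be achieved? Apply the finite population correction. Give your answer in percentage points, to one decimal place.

4.7

Finite-population factor: (N−n)/(N−1) = (40808−741)/(40808−1) = 0.9819.
SE(p̂) = √[p(1−p)/n · (N−n)/(N−1)] = √[0.2500/741 × 0.9819] = 0.01820.
E = z × SE = 2.576 × 0.01820 = 0.04688 ≈ 4.7 percentage points.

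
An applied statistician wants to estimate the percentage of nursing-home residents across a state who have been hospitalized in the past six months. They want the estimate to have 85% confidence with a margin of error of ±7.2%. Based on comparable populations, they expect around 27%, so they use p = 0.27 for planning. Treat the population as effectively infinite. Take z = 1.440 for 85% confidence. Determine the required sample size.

79

With p = 0.27, p(1−p) = 0.1971.
n = z²·p(1−p)/E² = 1.440² × 0.1971 / 0.072² = 2.0736 × 0.1971 / 0.005184 ≈ 78.84.
Rounding up gives n = 79.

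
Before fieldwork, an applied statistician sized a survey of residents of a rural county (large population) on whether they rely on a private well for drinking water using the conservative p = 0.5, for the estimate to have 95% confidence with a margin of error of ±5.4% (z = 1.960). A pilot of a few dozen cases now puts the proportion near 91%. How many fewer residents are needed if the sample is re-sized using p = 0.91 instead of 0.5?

Conservative (p = 0.5): n = 1.960² × 0.25 / 0.054² ≈ 329.36 → 330.
Using p = 0.91: p(1−p) = 0.0819, so n = 1.960² × 0.0819 / 0.054² ≈ 107.90 → 108.
Reduction: 330 − 108 = 222.

222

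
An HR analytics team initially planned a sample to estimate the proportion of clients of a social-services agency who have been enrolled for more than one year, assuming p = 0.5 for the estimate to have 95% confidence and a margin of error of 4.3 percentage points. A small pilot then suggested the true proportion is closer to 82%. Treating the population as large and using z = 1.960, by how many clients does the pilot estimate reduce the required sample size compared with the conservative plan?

Conservative (p = 0.5): n = 1.960² × 0.25 / 0.043² ≈ 519.42 → 520.
Using p = 0.82: p(1−p) = 0.1476, so n = 1.960² × 0.1476 / 0.043² ≈ 306.66 → 307.
Reduction: 520 − 307 = 213.

213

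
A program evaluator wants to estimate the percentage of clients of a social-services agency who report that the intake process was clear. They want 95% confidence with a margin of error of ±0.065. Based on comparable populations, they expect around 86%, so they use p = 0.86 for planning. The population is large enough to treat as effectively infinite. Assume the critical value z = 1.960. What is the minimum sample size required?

With p = 0.86, p(1−p) = 0.1204.
n = z²·p(1−p)/E² = 1.960² × 0.1204 / 0.065² = 3.8416 × 0.1204 / 0.004225 ≈ 109.47.
Rounding up gives n = 110.

110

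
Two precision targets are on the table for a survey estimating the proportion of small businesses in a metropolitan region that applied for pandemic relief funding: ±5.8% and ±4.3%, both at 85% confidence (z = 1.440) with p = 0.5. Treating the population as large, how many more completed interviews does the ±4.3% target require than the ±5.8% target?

126

At ±5.8%: n = 1.440² × 0.2500 / 0.058² ≈ 154.10 → 155.
At ±4.3%: n = 1.440² × 0.2500 / 0.043² ≈ 280.37 → 281.
Additional respondents: 281 − 155 = 126.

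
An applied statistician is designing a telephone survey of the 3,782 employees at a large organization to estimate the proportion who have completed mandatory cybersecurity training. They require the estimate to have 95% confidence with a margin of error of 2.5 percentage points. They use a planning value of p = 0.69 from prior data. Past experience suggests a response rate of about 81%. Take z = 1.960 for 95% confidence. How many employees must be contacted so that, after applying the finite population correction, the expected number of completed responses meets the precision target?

Completed interviews needed (unadjusted): n₀ = 1.960² × 0.2139 / 0.025² ≈ 1314.75 → 1315.
FPC for N = 3,782: n = 1315 / (1 + 1314/3782) = 1315 / 1.3474 ≈ 975.93 → 976.
At an 81% response rate, contacts needed = 976 / 0.81 ≈ 1204.94 → 1205.

1205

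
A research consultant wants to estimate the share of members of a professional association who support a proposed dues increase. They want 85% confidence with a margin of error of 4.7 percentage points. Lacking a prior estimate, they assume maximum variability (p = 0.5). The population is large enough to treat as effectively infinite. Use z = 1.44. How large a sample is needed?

With p = 0.5, p(1−p) = 0.25.
n = z²·p(1−p)/E² = 1.44² × 0.2500 / 0.047² = 2.0736 × 0.2500 / 0.002209 ≈ 234.68.
Rounding up gives n = 235.

235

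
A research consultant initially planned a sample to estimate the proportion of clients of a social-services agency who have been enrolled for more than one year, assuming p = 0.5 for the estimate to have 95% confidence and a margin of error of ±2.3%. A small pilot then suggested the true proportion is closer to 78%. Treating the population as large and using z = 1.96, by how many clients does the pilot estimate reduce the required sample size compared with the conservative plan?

Conservative (p = 0.5): n = 1.96² × 0.25 / 0.023² ≈ 1815.50 → 1816.
Using p = 0.78: p(1−p) = 0.1716, so n = 1.96² × 0.1716 / 0.023² ≈ 1246.16 → 1247.
Reduction: 1816 − 1247 = 569.

569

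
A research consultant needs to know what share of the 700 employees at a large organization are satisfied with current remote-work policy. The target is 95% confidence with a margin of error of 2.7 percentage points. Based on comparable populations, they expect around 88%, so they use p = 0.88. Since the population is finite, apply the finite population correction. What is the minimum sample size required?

For 95% confidence, z = 1.96.
Unadjusted: n₀ = 1.96² × 0.88 × 0.12 / 0.027² ≈ 556.48, so n₀ = 557.
Finite population correction with N = 700: n = n₀ / (1 + (n₀−1)/N) = 557 / (1 + 556/700) = 557 / 1.7943 ≈ 310.43.
Rounding up, n = 311.

311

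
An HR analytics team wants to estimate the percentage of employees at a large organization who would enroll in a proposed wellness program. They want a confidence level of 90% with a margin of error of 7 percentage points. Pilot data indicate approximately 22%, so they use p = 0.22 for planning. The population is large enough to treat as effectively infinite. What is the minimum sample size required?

For 90% confidence, z = 1.64.
With p = 0.22, p(1−p) = 0.1716.
n = z²·p(1−p)/E² = 1.64² × 0.1716 / 0.070² = 2.6896 × 0.1716 / 0.004900 ≈ 94.19.
Rounding up gives n = 95.

95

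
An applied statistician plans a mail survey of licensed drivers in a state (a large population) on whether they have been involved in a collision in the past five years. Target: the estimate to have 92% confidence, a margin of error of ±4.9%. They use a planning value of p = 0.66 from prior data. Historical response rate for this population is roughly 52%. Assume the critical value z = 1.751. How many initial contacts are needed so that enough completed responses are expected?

Completed interviews needed: n₀ = 1.751² × 0.2244 / 0.049² ≈ 286.55 → 287.
At a 52% response rate, contacts needed = 287 / 0.52 ≈ 551.92 → 552.

552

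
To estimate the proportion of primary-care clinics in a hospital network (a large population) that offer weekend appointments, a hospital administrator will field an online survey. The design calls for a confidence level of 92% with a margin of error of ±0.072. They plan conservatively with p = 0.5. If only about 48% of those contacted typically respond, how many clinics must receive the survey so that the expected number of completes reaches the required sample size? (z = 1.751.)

309

Completed interviews needed: n₀ = 1.751² × 0.2500 / 0.072² ≈ 147.86 → 148.
At a 48% response rate, contacts needed = 148 / 0.48 ≈ 308.33 → 309.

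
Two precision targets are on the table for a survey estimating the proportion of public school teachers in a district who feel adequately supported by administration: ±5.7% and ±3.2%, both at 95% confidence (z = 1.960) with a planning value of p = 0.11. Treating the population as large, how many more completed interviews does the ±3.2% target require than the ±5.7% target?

At ±5.7%: n = 1.960² × 0.0979 / 0.057² ≈ 115.76 → 116.
At ±3.2%: n = 1.960² × 0.0979 / 0.032² ≈ 367.28 → 368.
Additional respondents: 368 − 116 = 252.

252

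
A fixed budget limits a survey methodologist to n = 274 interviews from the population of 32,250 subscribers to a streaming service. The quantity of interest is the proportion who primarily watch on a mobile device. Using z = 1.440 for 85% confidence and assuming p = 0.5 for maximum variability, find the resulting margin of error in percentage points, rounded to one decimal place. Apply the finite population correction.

4.3

Finite-population factor: (N−n)/(N−1) = (32250−274)/(32250−1) = 0.9915.
SE(p̂) = √[p(1−p)/n · (N−n)/(N−1)] = √[0.2500/274 × 0.9915] = 0.03008.
E = z × SE = 1.440 × 0.03008 = 0.04331 ≈ 4.3 percentage points.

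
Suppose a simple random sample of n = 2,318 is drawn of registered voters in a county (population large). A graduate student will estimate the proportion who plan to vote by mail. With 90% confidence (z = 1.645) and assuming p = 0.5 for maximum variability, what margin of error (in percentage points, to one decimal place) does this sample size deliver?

SE(p̂) = √[p(1−p)/n] = √[0.2500/2318] = 0.01039.
E = z × SE = 1.645 × 0.01039 = 0.01708, or 1.7 percentage points.

1.7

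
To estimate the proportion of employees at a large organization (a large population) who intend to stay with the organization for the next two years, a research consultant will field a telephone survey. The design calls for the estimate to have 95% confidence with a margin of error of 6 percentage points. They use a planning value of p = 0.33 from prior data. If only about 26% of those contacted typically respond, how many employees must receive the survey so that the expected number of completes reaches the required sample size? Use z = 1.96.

Completed interviews needed: n₀ = 1.96² × 0.2211 / 0.060² ≈ 235.94 → 236.
At a 26% response rate, contacts needed = 236 / 0.26 ≈ 907.69 → 908.

908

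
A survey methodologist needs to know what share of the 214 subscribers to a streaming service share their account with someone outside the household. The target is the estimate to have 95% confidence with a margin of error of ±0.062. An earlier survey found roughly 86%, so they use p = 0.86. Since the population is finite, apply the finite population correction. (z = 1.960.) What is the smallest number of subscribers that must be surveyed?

78

Unadjusted: n₀ = 1.960² × 0.86 × 0.14 / 0.062² ≈ 120.32, so n₀ = 121.
Finite population correction with N = 214: n = n₀ / (1 + (n₀−1)/N) = 121 / (1 + 120/214) = 121 / 1.5607 ≈ 77.53.
Rounding up, n = 78.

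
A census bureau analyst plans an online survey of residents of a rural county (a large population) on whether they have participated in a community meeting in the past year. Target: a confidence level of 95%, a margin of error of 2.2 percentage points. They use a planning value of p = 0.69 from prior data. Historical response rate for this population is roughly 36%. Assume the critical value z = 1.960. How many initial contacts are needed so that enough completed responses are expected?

Completed interviews needed: n₀ = 1.960² × 0.2139 / 0.022² ≈ 1697.76 → 1698.
At a 36% response rate, contacts needed = 1698 / 0.36 ≈ 4716.67 → 4717.

4717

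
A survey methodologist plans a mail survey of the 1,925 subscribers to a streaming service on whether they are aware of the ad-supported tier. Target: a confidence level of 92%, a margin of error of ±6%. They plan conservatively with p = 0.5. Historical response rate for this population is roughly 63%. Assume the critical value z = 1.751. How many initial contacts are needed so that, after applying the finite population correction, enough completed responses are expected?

305

Completed interviews needed (unadjusted): n₀ = 1.751² × 0.2500 / 0.060² ≈ 212.92 → 213.
FPC for N = 1,925: n = 213 / (1 + 212/1925) = 213 / 1.1101 ≈ 191.87 → 192.
At a 63% response rate, contacts needed = 192 / 0.63 ≈ 304.76 → 305.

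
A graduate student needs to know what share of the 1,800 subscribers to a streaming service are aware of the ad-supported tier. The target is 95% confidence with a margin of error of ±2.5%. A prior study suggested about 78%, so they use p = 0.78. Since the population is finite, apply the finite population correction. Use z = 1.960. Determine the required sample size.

666

Unadjusted: n₀ = 1.960² × 0.78 × 0.22 / 0.025² ≈ 1054.75, so n₀ = 1055.
Finite population correction with N = 1,800: n = n₀ / (1 + (n₀−1)/N) = 1055 / (1 + 1054/1800) = 1055 / 1.5856 ≈ 665.38.
Rounding up, n = 666.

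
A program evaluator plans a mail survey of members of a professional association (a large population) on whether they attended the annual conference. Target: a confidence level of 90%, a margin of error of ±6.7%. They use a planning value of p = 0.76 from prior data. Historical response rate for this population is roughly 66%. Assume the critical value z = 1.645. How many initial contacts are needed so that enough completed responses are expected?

Completed interviews needed: n₀ = 1.645² × 0.1824 / 0.067² ≈ 109.95 → 110.
At a 66% response rate, contacts needed = 110 / 0.66 ≈ 166.67 → 167.

167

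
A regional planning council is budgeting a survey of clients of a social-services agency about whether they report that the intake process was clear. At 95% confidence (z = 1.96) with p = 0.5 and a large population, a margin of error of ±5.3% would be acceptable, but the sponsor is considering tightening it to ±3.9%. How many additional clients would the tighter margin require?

290

At ±5.3%: n = 1.96² × 0.2500 / 0.053² ≈ 341.90 → 342.
At ±3.9%: n = 1.96² × 0.2500 / 0.039² ≈ 631.43 → 632.
Additional respondents: 632 − 342 = 290.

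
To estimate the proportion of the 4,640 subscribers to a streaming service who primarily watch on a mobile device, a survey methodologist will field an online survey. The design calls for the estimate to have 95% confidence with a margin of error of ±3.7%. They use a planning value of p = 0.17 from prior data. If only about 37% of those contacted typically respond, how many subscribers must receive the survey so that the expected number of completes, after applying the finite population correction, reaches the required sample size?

987

For 95% confidence, z = 1.960.
Completed interviews needed (unadjusted): n₀ = 1.960² × 0.1411 / 0.037² ≈ 395.95 → 396.
FPC for N = 4,640: n = 396 / (1 + 395/4640) = 396 / 1.0851 ≈ 364.93 → 365.
At a 37% response rate, contacts needed = 365 / 0.37 ≈ 986.49 → 987.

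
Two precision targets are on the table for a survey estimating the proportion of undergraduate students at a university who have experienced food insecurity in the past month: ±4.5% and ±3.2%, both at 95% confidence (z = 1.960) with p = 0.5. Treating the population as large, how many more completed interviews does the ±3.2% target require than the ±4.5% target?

463

At ±4.5%: n = 1.960² × 0.2500 / 0.045² ≈ 474.27 → 475.
At ±3.2%: n = 1.960² × 0.2500 / 0.032² ≈ 937.89 → 938.
Additional respondents: 938 − 475 = 463.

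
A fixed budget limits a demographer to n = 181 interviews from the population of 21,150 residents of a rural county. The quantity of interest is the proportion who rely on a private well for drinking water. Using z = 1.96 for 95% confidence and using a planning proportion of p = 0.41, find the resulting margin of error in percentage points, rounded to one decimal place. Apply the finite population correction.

Finite-population factor: (N−n)/(N−1) = (21150−181)/(21150−1) = 0.9915.
SE(p̂) = √[p(1−p)/n · (N−n)/(N−1)] = √[0.2419/181 × 0.9915] = 0.03640.
E = z × SE = 1.96 × 0.03640 = 0.07135 ≈ 7.1 percentage points.

7.1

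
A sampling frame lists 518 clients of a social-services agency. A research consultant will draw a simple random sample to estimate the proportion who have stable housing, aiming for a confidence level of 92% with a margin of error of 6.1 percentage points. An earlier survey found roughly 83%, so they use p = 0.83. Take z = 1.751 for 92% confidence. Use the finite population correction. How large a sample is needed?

Unadjusted: n₀ = 1.751² × 0.83 × 0.17 / 0.061² ≈ 116.26, so n₀ = 117.
Finite population correction with N = 518: n = n₀ / (1 + (n₀−1)/N) = 117 / (1 + 116/518) = 117 / 1.2239 ≈ 95.59.
Rounding up, n = 96.

96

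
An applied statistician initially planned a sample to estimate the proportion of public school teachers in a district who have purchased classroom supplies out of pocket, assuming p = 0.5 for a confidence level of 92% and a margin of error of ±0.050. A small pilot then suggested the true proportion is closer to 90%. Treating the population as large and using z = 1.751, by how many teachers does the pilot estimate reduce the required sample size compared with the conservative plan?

Conservative (p = 0.5): n = 1.751² × 0.25 / 0.050² ≈ 306.60 → 307.
Using p = 0.90: p(1−p) = 0.0900, so n = 1.751² × 0.0900 / 0.050² ≈ 110.38 → 111.
Reduction: 307 − 111 = 196.

196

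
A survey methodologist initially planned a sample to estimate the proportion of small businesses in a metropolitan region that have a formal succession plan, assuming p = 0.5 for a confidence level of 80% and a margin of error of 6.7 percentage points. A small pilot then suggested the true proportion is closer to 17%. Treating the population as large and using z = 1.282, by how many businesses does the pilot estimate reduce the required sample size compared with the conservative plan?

Conservative (p = 0.5): n = 1.282² × 0.25 / 0.067² ≈ 91.53 → 92.
Using p = 0.17: p(1−p) = 0.1411, so n = 1.282² × 0.1411 / 0.067² ≈ 51.66 → 52.
Reduction: 92 − 52 = 40.

40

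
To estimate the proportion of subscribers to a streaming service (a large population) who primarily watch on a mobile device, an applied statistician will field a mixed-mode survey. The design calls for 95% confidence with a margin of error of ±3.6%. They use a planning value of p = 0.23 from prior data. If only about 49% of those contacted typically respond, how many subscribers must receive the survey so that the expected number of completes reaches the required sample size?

For 95% confidence, z = 1.960.
Completed interviews needed: n₀ = 1.960² × 0.1771 / 0.036² ≈ 524.96 → 525.
At a 49% response rate, contacts needed = 525 / 0.49 ≈ 1071.43 → 1072.

1072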